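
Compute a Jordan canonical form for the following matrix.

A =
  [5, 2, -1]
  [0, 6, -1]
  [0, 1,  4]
J_3(5)

The characteristic polynomial is
  det(x·I − A) = x^3 - 15*x^2 + 75*x - 125 = (x - 5)^3

Eigenvalues and multiplicities (the geometric multiplicity of λ is n − rank(A − λI), which equals the number of Jordan blocks for λ):
  λ = 5: algebraic multiplicity = 3, geometric multiplicity = 1

Determining the block sizes for each eigenvalue:
  λ = 5: one block (gm = 1), so the single block has size am = 3 → block sizes [3]

Assembling the blocks gives a Jordan form
J =
  [5, 1, 0]
  [0, 5, 1]
  [0, 0, 5]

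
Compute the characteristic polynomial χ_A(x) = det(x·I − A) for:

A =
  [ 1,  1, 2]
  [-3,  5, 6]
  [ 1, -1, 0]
x^3 - 6*x^2 + 12*x - 8

Expanding det(x·I − A) (e.g. by cofactor expansion or by noting that A is similar to its Jordan form J, which has the same characteristic polynomial as A) gives
  χ_A(x) = x^3 - 6*x^2 + 12*x - 8
which factors as (x - 2)^3. The eigenvalues (with algebraic multiplicities) are λ = 2 with multiplicity 3.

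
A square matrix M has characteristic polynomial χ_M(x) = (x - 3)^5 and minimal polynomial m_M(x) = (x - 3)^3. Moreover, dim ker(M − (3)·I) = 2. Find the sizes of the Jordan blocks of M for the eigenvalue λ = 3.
Block sizes for λ = 3: [3, 2]

Step 1 — from the characteristic polynomial, algebraic multiplicity of λ = 3 is 5. From dim ker(M − (3)·I) = 2, there are exactly 2 Jordan blocks for λ = 3.
Step 2 — from the minimal polynomial, the factor (x − 3)^3 tells us the largest block for λ = 3 has size 3.
Step 3 — with total size 5, 2 blocks, and largest block 3, the block sizes (in nonincreasing order) are [3, 2].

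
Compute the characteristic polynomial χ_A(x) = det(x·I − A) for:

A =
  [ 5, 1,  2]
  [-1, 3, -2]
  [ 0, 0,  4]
x^3 - 12*x^2 + 48*x - 64

Expanding det(x·I − A) (e.g. by cofactor expansion or by noting that A is similar to its Jordan form J, which has the same characteristic polynomial as A) gives
  χ_A(x) = x^3 - 12*x^2 + 48*x - 64
which factors as (x - 4)^3. The eigenvalues (with algebraic multiplicities) are λ = 4 with multiplicity 3.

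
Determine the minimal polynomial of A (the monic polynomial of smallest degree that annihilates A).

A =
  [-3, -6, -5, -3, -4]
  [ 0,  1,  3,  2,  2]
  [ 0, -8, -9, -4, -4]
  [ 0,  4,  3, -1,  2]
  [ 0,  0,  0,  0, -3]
x^3 + 9*x^2 + 27*x + 27

The characteristic polynomial is χ_A(x) = (x + 3)^5, so the eigenvalues are known. The minimal polynomial is
  m_A(x) = Π_λ (x − λ)^{k_λ}
where k_λ is the size of the *largest* Jordan block for λ (equivalently, the smallest k with (A − λI)^k v = 0 for every generalised eigenvector v of λ).

  λ = -3: largest Jordan block has size 3, contributing (x + 3)^3

So m_A(x) = (x + 3)^3 = x^3 + 9*x^2 + 27*x + 27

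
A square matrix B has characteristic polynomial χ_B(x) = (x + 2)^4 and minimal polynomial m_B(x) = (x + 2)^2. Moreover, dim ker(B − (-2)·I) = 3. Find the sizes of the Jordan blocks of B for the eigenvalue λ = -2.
Block sizes for λ = -2: [2, 1, 1]

Step 1 — from the characteristic polynomial, algebraic multiplicity of λ = -2 is 4. From dim ker(B − (-2)·I) = 3, there are exactly 3 Jordan blocks for λ = -2.
Step 2 — from the minimal polynomial, the factor (x + 2)^2 tells us the largest block for λ = -2 has size 2.
Step 3 — with total size 4, 3 blocks, and largest block 2, the block sizes (in nonincreasing order) are [2, 1, 1].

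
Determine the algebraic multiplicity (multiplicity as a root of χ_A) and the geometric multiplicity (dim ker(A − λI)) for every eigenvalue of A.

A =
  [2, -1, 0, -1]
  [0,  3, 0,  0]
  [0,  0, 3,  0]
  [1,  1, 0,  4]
λ = 3: alg = 4, geom = 3

Step 1 — factor the characteristic polynomial to read off the algebraic multiplicities:
  χ_A(x) = (x - 3)^4

Step 2 — compute geometric multiplicities via the rank-nullity identity g(λ) = n − rank(A − λI):
  rank(A − (3)·I) = 1, so dim ker(A − (3)·I) = n − 1 = 3

Summary:
  λ = 3: algebraic multiplicity = 4, geometric multiplicity = 3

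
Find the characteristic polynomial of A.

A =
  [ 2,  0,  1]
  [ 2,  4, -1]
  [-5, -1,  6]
x^3 - 12*x^2 + 48*x - 64

Expanding det(x·I − A) (e.g. by cofactor expansion or by noting that A is similar to its Jordan form J, which has the same characteristic polynomial as A) gives
  χ_A(x) = x^3 - 12*x^2 + 48*x - 64
which factors as (x - 4)^3. The eigenvalues (with algebraic multiplicities) are λ = 4 with multiplicity 3.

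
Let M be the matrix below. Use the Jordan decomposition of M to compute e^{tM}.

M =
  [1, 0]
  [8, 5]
e^{tM} =
  [exp(t), 0]
  [2*exp(5*t) - 2*exp(t), exp(5*t)]

Strategy: write M = P · J · P⁻¹ where J is a Jordan canonical form, so e^{tM} = P · e^{tJ} · P⁻¹, and e^{tJ} can be computed block-by-block.

M has Jordan form
J =
  [1, 0]
  [0, 5]
(up to reordering of blocks).

Per-block formulas:
  For a 1×1 block at λ = 5: exp(t · [5]) = [e^(5t)].
  For a 1×1 block at λ = 1: exp(t · [1]) = [e^(1t)].

After assembling e^{tJ} and conjugating by P, we get:

e^{tM} =
  [exp(t), 0]
  [2*exp(5*t) - 2*exp(t), exp(5*t)]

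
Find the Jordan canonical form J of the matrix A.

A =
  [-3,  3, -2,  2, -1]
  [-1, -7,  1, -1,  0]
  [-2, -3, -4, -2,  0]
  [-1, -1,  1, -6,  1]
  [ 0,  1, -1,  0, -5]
J_3(-5) ⊕ J_2(-5)

The characteristic polynomial is
  det(x·I − A) = x^5 + 25*x^4 + 250*x^3 + 1250*x^2 + 3125*x + 3125 = (x + 5)^5

Eigenvalues and multiplicities (the geometric multiplicity of λ is n − rank(A − λI), which equals the number of Jordan blocks for λ):
  λ = -5: algebraic multiplicity = 5, geometric multiplicity = 2

Determining the block sizes for each eigenvalue:
  λ = -5: with am = 5 and gm = 2, the partition is not yet determined (e.g. several partitions of 5 into 2 parts exist). Let N = A − (-5)·I. Computing rank(N^1) = 3, rank(N^2) = 1, rank(N^3) = 0; the number of blocks of size ≥ j is rank(N^{j−1}) − rank(N^j), giving [2, 2, 1]. So we have 1 block(s) of size 3, 1 block(s) of size 2 → block sizes [3, 2]

Assembling the blocks gives a Jordan form
J =
  [-5,  1,  0,  0,  0]
  [ 0, -5,  1,  0,  0]
  [ 0,  0, -5,  0,  0]
  [ 0,  0,  0, -5,  1]
  [ 0,  0,  0,  0, -5]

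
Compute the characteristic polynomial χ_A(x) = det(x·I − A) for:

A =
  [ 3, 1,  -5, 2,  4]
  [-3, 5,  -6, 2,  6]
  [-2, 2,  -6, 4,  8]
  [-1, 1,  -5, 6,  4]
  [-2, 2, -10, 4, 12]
x^5 - 20*x^4 + 160*x^3 - 640*x^2 + 1280*x - 1024

Expanding det(x·I − A) (e.g. by cofactor expansion or by noting that A is similar to its Jordan form J, which has the same characteristic polynomial as A) gives
  χ_A(x) = x^5 - 20*x^4 + 160*x^3 - 640*x^2 + 1280*x - 1024
which factors as (x - 4)^5. The eigenvalues (with algebraic multiplicities) are λ = 4 with multiplicity 5.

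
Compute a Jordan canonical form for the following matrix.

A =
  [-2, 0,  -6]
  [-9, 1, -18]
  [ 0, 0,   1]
J_1(-2) ⊕ J_1(1) ⊕ J_1(1)

The characteristic polynomial is
  det(x·I − A) = x^3 - 3*x + 2 = (x - 1)^2*(x + 2)

Eigenvalues and multiplicities (the geometric multiplicity of λ is n − rank(A − λI), which equals the number of Jordan blocks for λ):
  λ = -2: algebraic multiplicity = 1, geometric multiplicity = 1
  λ = 1: algebraic multiplicity = 2, geometric multiplicity = 2

Determining the block sizes for each eigenvalue:
  λ = -2: one block (gm = 1), so the single block has size am = 1 → block sizes [1]
  λ = 1: gm = am = 2, so every block has size 1 → block sizes [1, 1]

Assembling the blocks gives a Jordan form
J =
  [-2, 0, 0]
  [ 0, 1, 0]
  [ 0, 0, 1]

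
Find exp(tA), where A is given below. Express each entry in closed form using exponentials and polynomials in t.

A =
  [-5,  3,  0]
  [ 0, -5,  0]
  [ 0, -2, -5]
e^{tA} =
  [exp(-5*t), 3*t*exp(-5*t), 0]
  [0, exp(-5*t), 0]
  [0, -2*t*exp(-5*t), exp(-5*t)]

Strategy: write A = P · J · P⁻¹ where J is a Jordan canonical form, so e^{tA} = P · e^{tJ} · P⁻¹, and e^{tJ} can be computed block-by-block.

A has Jordan form
J =
  [-5,  1,  0]
  [ 0, -5,  0]
  [ 0,  0, -5]
(up to reordering of blocks).

Per-block formulas:
  For a 1×1 block at λ = -5: exp(t · [-5]) = [e^(-5t)].
  For a 2×2 Jordan block J_2(-5): exp(t · J_2(-5)) = e^(-5t)·(I + t·N), where N is the 2×2 nilpotent shift.

After assembling e^{tJ} and conjugating by P, we get:

e^{tA} =
  [exp(-5*t), 3*t*exp(-5*t), 0]
  [0, exp(-5*t), 0]
  [0, -2*t*exp(-5*t), exp(-5*t)]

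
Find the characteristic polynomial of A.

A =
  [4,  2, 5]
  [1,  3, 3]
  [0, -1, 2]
x^3 - 9*x^2 + 27*x - 27

Expanding det(x·I − A) (e.g. by cofactor expansion or by noting that A is similar to its Jordan form J, which has the same characteristic polynomial as A) gives
  χ_A(x) = x^3 - 9*x^2 + 27*x - 27
which factors as (x - 3)^3. The eigenvalues (with algebraic multiplicities) are λ = 3 with multiplicity 3.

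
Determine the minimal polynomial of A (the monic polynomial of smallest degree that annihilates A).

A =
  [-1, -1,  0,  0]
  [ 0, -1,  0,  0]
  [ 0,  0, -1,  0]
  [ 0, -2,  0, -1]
x^2 + 2*x + 1

The characteristic polynomial is χ_A(x) = (x + 1)^4, so the eigenvalues are known. The minimal polynomial is
  m_A(x) = Π_λ (x − λ)^{k_λ}
where k_λ is the size of the *largest* Jordan block for λ (equivalently, the smallest k with (A − λI)^k v = 0 for every generalised eigenvector v of λ).

  λ = -1: largest Jordan block has size 2, contributing (x + 1)^2

So m_A(x) = (x + 1)^2 = x^2 + 2*x + 1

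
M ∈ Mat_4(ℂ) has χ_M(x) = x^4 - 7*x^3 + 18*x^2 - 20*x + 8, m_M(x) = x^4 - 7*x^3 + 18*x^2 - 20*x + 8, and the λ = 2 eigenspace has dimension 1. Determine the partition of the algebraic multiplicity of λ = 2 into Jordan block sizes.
Block sizes for λ = 2: [3]

Step 1 — from the characteristic polynomial, algebraic multiplicity of λ = 2 is 3. From dim ker(M − (2)·I) = 1, there are exactly 1 Jordan blocks for λ = 2.
Step 2 — from the minimal polynomial, the factor (x − 2)^3 tells us the largest block for λ = 2 has size 3.
Step 3 — with total size 3, 1 blocks, and largest block 3, the block sizes (in nonincreasing order) are [3].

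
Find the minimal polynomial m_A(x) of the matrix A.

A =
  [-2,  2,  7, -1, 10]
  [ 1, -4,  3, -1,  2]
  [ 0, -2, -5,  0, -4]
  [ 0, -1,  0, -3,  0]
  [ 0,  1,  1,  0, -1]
x^3 + 9*x^2 + 27*x + 27

The characteristic polynomial is χ_A(x) = (x + 3)^5, so the eigenvalues are known. The minimal polynomial is
  m_A(x) = Π_λ (x − λ)^{k_λ}
where k_λ is the size of the *largest* Jordan block for λ (equivalently, the smallest k with (A − λI)^k v = 0 for every generalised eigenvector v of λ).

  λ = -3: largest Jordan block has size 3, contributing (x + 3)^3

So m_A(x) = (x + 3)^3 = x^3 + 9*x^2 + 27*x + 27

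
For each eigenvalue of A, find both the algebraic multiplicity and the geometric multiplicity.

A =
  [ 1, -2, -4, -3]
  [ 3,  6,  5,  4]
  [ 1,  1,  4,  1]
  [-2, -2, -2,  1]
λ = 3: alg = 4, geom = 2

Step 1 — factor the characteristic polynomial to read off the algebraic multiplicities:
  χ_A(x) = (x - 3)^4

Step 2 — compute geometric multiplicities via the rank-nullity identity g(λ) = n − rank(A − λI):
  rank(A − (3)·I) = 2, so dim ker(A − (3)·I) = n − 2 = 2

Summary:
  λ = 3: algebraic multiplicity = 4, geometric multiplicity = 2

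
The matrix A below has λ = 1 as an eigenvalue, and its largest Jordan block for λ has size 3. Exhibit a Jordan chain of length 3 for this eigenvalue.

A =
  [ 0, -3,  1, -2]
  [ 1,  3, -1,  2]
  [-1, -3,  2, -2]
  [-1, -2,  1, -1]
A Jordan chain for λ = 1 of length 3:
v_1 = (-1, 0, -1, 0)ᵀ
v_2 = (-1, 1, -1, -1)ᵀ
v_3 = (1, 0, 0, 0)ᵀ

Let N = A − (1)·I. We want v_3 with N^3 v_3 = 0 but N^2 v_3 ≠ 0; then v_{j-1} := N · v_j for j = 3, …, 2.

Pick v_3 = (1, 0, 0, 0)ᵀ.
Then v_2 = N · v_3 = (-1, 1, -1, -1)ᵀ.
Then v_1 = N · v_2 = (-1, 0, -1, 0)ᵀ.

Sanity check: (A − (1)·I) v_1 = (0, 0, 0, 0)ᵀ = 0. ✓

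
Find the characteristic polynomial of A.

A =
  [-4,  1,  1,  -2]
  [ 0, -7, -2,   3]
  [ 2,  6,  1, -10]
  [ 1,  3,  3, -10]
x^4 + 20*x^3 + 150*x^2 + 500*x + 625

Expanding det(x·I − A) (e.g. by cofactor expansion or by noting that A is similar to its Jordan form J, which has the same characteristic polynomial as A) gives
  χ_A(x) = x^4 + 20*x^3 + 150*x^2 + 500*x + 625
which factors as (x + 5)^4. The eigenvalues (with algebraic multiplicities) are λ = -5 with multiplicity 4.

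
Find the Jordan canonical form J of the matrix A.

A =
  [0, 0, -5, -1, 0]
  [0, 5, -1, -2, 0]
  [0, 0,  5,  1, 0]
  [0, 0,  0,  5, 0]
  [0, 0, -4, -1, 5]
J_1(0) ⊕ J_3(5) ⊕ J_1(5)

The characteristic polynomial is
  det(x·I − A) = x^5 - 20*x^4 + 150*x^3 - 500*x^2 + 625*x = x*(x - 5)^4

Eigenvalues and multiplicities (the geometric multiplicity of λ is n − rank(A − λI), which equals the number of Jordan blocks for λ):
  λ = 0: algebraic multiplicity = 1, geometric multiplicity = 1
  λ = 5: algebraic multiplicity = 4, geometric multiplicity = 2

Determining the block sizes for each eigenvalue:
  λ = 0: one block (gm = 1), so the single block has size am = 1 → block sizes [1]
  λ = 5: with am = 4 and gm = 2, the partition is not yet determined (e.g. several partitions of 4 into 2 parts exist). Let N = A − (5)·I. Computing rank(N^1) = 3, rank(N^2) = 2, rank(N^3) = 1; the number of blocks of size ≥ j is rank(N^{j−1}) − rank(N^j), giving [2, 1, 1]. So we have 1 block(s) of size 3, 1 block(s) of size 1 → block sizes [3, 1]

Assembling the blocks gives a Jordan form
J =
  [0, 0, 0, 0, 0]
  [0, 5, 1, 0, 0]
  [0, 0, 5, 1, 0]
  [0, 0, 0, 5, 0]
  [0, 0, 0, 0, 5]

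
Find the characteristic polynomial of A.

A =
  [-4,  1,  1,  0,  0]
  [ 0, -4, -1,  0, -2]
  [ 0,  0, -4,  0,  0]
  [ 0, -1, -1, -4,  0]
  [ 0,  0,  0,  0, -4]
x^5 + 20*x^4 + 160*x^3 + 640*x^2 + 1280*x + 1024

Expanding det(x·I − A) (e.g. by cofactor expansion or by noting that A is similar to its Jordan form J, which has the same characteristic polynomial as A) gives
  χ_A(x) = x^5 + 20*x^4 + 160*x^3 + 640*x^2 + 1280*x + 1024
which factors as (x + 4)^5. The eigenvalues (with algebraic multiplicities) are λ = -4 with multiplicity 5.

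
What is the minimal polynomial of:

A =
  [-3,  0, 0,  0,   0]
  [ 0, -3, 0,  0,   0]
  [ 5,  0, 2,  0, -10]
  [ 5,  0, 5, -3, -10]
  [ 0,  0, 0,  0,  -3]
x^2 + x - 6

The characteristic polynomial is χ_A(x) = (x - 2)*(x + 3)^4, so the eigenvalues are known. The minimal polynomial is
  m_A(x) = Π_λ (x − λ)^{k_λ}
where k_λ is the size of the *largest* Jordan block for λ (equivalently, the smallest k with (A − λI)^k v = 0 for every generalised eigenvector v of λ).

  λ = -3: largest Jordan block has size 1, contributing (x + 3)
  λ = 2: largest Jordan block has size 1, contributing (x − 2)

So m_A(x) = (x - 2)*(x + 3) = x^2 + x - 6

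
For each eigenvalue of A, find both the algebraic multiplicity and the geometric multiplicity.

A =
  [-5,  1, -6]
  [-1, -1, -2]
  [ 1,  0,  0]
λ = -2: alg = 3, geom = 1

Step 1 — factor the characteristic polynomial to read off the algebraic multiplicities:
  χ_A(x) = (x + 2)^3

Step 2 — compute geometric multiplicities via the rank-nullity identity g(λ) = n − rank(A − λI):
  rank(A − (-2)·I) = 2, so dim ker(A − (-2)·I) = n − 2 = 1

Summary:
  λ = -2: algebraic multiplicity = 3, geometric multiplicity = 1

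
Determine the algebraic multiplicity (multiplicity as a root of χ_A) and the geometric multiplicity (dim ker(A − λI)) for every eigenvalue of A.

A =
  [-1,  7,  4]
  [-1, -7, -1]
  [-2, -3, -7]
λ = -5: alg = 3, geom = 1

Step 1 — factor the characteristic polynomial to read off the algebraic multiplicities:
  χ_A(x) = (x + 5)^3

Step 2 — compute geometric multiplicities via the rank-nullity identity g(λ) = n − rank(A − λI):
  rank(A − (-5)·I) = 2, so dim ker(A − (-5)·I) = n − 2 = 1

Summary:
  λ = -5: algebraic multiplicity = 3, geometric multiplicity = 1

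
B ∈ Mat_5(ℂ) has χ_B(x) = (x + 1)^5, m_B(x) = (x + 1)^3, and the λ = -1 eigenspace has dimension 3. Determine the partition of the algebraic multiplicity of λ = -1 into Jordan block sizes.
Block sizes for λ = -1: [3, 1, 1]

Step 1 — from the characteristic polynomial, algebraic multiplicity of λ = -1 is 5. From dim ker(B − (-1)·I) = 3, there are exactly 3 Jordan blocks for λ = -1.
Step 2 — from the minimal polynomial, the factor (x + 1)^3 tells us the largest block for λ = -1 has size 3.
Step 3 — with total size 5, 3 blocks, and largest block 3, the block sizes (in nonincreasing order) are [3, 1, 1].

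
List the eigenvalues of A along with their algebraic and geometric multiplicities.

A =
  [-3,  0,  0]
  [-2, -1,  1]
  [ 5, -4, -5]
λ = -3: alg = 3, geom = 1

Step 1 — factor the characteristic polynomial to read off the algebraic multiplicities:
  χ_A(x) = (x + 3)^3

Step 2 — compute geometric multiplicities via the rank-nullity identity g(λ) = n − rank(A − λI):
  rank(A − (-3)·I) = 2, so dim ker(A − (-3)·I) = n − 2 = 1

Summary:
  λ = -3: algebraic multiplicity = 3, geometric multiplicity = 1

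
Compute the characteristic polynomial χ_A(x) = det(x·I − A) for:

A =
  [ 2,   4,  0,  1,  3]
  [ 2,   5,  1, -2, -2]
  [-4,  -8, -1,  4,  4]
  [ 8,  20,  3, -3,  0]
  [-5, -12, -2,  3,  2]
x^5 - 5*x^4 + 10*x^3 - 10*x^2 + 5*x - 1

Expanding det(x·I − A) (e.g. by cofactor expansion or by noting that A is similar to its Jordan form J, which has the same characteristic polynomial as A) gives
  χ_A(x) = x^5 - 5*x^4 + 10*x^3 - 10*x^2 + 5*x - 1
which factors as (x - 1)^5. The eigenvalues (with algebraic multiplicities) are λ = 1 with multiplicity 5.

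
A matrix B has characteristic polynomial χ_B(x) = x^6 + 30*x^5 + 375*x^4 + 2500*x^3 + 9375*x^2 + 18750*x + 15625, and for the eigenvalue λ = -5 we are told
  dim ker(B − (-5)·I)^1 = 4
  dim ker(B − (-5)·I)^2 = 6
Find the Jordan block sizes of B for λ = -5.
Block sizes for λ = -5: [2, 2, 1, 1]

From the dimensions of kernels of powers, the number of Jordan blocks of size at least j is d_j − d_{j−1} where d_j = dim ker(N^j) (with d_0 = 0). Computing the differences gives [4, 2].
The number of blocks of size exactly k is (#blocks of size ≥ k) − (#blocks of size ≥ k + 1), so the partition is: 2 block(s) of size 1, 2 block(s) of size 2.
In nonincreasing order the block sizes are [2, 2, 1, 1].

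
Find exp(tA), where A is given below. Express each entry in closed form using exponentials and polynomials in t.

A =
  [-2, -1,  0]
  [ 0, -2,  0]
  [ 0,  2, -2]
e^{tA} =
  [exp(-2*t), -t*exp(-2*t), 0]
  [0, exp(-2*t), 0]
  [0, 2*t*exp(-2*t), exp(-2*t)]

Strategy: write A = P · J · P⁻¹ where J is a Jordan canonical form, so e^{tA} = P · e^{tJ} · P⁻¹, and e^{tJ} can be computed block-by-block.

A has Jordan form
J =
  [-2,  1,  0]
  [ 0, -2,  0]
  [ 0,  0, -2]
(up to reordering of blocks).

Per-block formulas:
  For a 1×1 block at λ = -2: exp(t · [-2]) = [e^(-2t)].
  For a 2×2 Jordan block J_2(-2): exp(t · J_2(-2)) = e^(-2t)·(I + t·N), where N is the 2×2 nilpotent shift.

After assembling e^{tJ} and conjugating by P, we get:

e^{tA} =
  [exp(-2*t), -t*exp(-2*t), 0]
  [0, exp(-2*t), 0]
  [0, 2*t*exp(-2*t), exp(-2*t)]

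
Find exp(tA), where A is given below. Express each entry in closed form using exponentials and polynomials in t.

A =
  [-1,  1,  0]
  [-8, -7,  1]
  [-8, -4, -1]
e^{tA} =
  [-2*t^2*exp(-3*t) + 2*t*exp(-3*t) + exp(-3*t), -t^2*exp(-3*t) + t*exp(-3*t), t^2*exp(-3*t)/2]
  [4*t^2*exp(-3*t) - 8*t*exp(-3*t), 2*t^2*exp(-3*t) - 4*t*exp(-3*t) + exp(-3*t), -t^2*exp(-3*t) + t*exp(-3*t)]
  [-8*t*exp(-3*t), -4*t*exp(-3*t), 2*t*exp(-3*t) + exp(-3*t)]

Strategy: write A = P · J · P⁻¹ where J is a Jordan canonical form, so e^{tA} = P · e^{tJ} · P⁻¹, and e^{tJ} can be computed block-by-block.

A has Jordan form
J =
  [-3,  1,  0]
  [ 0, -3,  1]
  [ 0,  0, -3]
(up to reordering of blocks).

Per-block formulas:
  For a 3×3 Jordan block J_3(-3): exp(t · J_3(-3)) = e^(-3t)·(I + t·N + (t^2/2)·N^2), where N is the 3×3 nilpotent shift.

After assembling e^{tJ} and conjugating by P, we get:

e^{tA} =
  [-2*t^2*exp(-3*t) + 2*t*exp(-3*t) + exp(-3*t), -t^2*exp(-3*t) + t*exp(-3*t), t^2*exp(-3*t)/2]
  [4*t^2*exp(-3*t) - 8*t*exp(-3*t), 2*t^2*exp(-3*t) - 4*t*exp(-3*t) + exp(-3*t), -t^2*exp(-3*t) + t*exp(-3*t)]
  [-8*t*exp(-3*t), -4*t*exp(-3*t), 2*t*exp(-3*t) + exp(-3*t)]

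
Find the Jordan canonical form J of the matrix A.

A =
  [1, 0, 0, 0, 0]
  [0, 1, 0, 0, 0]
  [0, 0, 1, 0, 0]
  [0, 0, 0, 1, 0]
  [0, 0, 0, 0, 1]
J_1(1) ⊕ J_1(1) ⊕ J_1(1) ⊕ J_1(1) ⊕ J_1(1)

The characteristic polynomial is
  det(x·I − A) = x^5 - 5*x^4 + 10*x^3 - 10*x^2 + 5*x - 1 = (x - 1)^5

Eigenvalues and multiplicities (the geometric multiplicity of λ is n − rank(A − λI), which equals the number of Jordan blocks for λ):
  λ = 1: algebraic multiplicity = 5, geometric multiplicity = 5

Determining the block sizes for each eigenvalue:
  λ = 1: gm = am = 5, so every block has size 1 → block sizes [1, 1, 1, 1, 1]

Assembling the blocks gives a Jordan form
J =
  [1, 0, 0, 0, 0]
  [0, 1, 0, 0, 0]
  [0, 0, 1, 0, 0]
  [0, 0, 0, 1, 0]
  [0, 0, 0, 0, 1]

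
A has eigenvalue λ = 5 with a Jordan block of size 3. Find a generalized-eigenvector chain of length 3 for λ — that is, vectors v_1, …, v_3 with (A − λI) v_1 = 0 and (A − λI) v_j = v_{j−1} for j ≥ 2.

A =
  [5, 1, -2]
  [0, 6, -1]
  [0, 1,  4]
A Jordan chain for λ = 5 of length 3:
v_1 = (-1, 0, 0)ᵀ
v_2 = (1, 1, 1)ᵀ
v_3 = (0, 1, 0)ᵀ

Let N = A − (5)·I. We want v_3 with N^3 v_3 = 0 but N^2 v_3 ≠ 0; then v_{j-1} := N · v_j for j = 3, …, 2.

Pick v_3 = (0, 1, 0)ᵀ.
Then v_2 = N · v_3 = (1, 1, 1)ᵀ.
Then v_1 = N · v_2 = (-1, 0, 0)ᵀ.

Sanity check: (A − (5)·I) v_1 = (0, 0, 0)ᵀ = 0. ✓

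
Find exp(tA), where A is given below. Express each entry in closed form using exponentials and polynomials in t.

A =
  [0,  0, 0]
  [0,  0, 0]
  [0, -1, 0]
e^{tA} =
  [1, 0, 0]
  [0, 1, 0]
  [0, -t, 1]

Strategy: write A = P · J · P⁻¹ where J is a Jordan canonical form, so e^{tA} = P · e^{tJ} · P⁻¹, and e^{tJ} can be computed block-by-block.

A has Jordan form
J =
  [0, 1, 0]
  [0, 0, 0]
  [0, 0, 0]
(up to reordering of blocks).

Per-block formulas:
  For a 1×1 block at λ = 0: exp(t · [0]) = [e^(0t)].
  For a 2×2 Jordan block J_2(0): exp(t · J_2(0)) = e^(0t)·(I + t·N), where N is the 2×2 nilpotent shift.

After assembling e^{tJ} and conjugating by P, we get:

e^{tA} =
  [1, 0, 0]
  [0, 1, 0]
  [0, -t, 1]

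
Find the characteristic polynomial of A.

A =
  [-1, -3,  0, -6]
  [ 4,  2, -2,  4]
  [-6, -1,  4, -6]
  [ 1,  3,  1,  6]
x^4 - 11*x^3 + 42*x^2 - 68*x + 40

Expanding det(x·I − A) (e.g. by cofactor expansion or by noting that A is similar to its Jordan form J, which has the same characteristic polynomial as A) gives
  χ_A(x) = x^4 - 11*x^3 + 42*x^2 - 68*x + 40
which factors as (x - 5)*(x - 2)^3. The eigenvalues (with algebraic multiplicities) are λ = 2 with multiplicity 3, λ = 5 with multiplicity 1.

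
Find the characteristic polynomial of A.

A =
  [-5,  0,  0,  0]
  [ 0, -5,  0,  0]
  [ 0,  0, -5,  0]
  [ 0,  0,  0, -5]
x^4 + 20*x^3 + 150*x^2 + 500*x + 625

Expanding det(x·I − A) (e.g. by cofactor expansion or by noting that A is similar to its Jordan form J, which has the same characteristic polynomial as A) gives
  χ_A(x) = x^4 + 20*x^3 + 150*x^2 + 500*x + 625
which factors as (x + 5)^4. The eigenvalues (with algebraic multiplicities) are λ = -5 with multiplicity 4.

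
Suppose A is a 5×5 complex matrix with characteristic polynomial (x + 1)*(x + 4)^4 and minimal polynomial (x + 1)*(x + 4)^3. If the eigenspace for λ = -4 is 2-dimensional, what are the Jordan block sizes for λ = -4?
Block sizes for λ = -4: [3, 1]

Step 1 — from the characteristic polynomial, algebraic multiplicity of λ = -4 is 4. From dim ker(A − (-4)·I) = 2, there are exactly 2 Jordan blocks for λ = -4.
Step 2 — from the minimal polynomial, the factor (x + 4)^3 tells us the largest block for λ = -4 has size 3.
Step 3 — with total size 4, 2 blocks, and largest block 3, the block sizes (in nonincreasing order) are [3, 1].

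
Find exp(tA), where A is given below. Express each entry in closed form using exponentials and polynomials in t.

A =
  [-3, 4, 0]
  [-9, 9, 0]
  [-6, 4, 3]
e^{tA} =
  [-6*t*exp(3*t) + exp(3*t), 4*t*exp(3*t), 0]
  [-9*t*exp(3*t), 6*t*exp(3*t) + exp(3*t), 0]
  [-6*t*exp(3*t), 4*t*exp(3*t), exp(3*t)]

Strategy: write A = P · J · P⁻¹ where J is a Jordan canonical form, so e^{tA} = P · e^{tJ} · P⁻¹, and e^{tJ} can be computed block-by-block.

A has Jordan form
J =
  [3, 1, 0]
  [0, 3, 0]
  [0, 0, 3]
(up to reordering of blocks).

Per-block formulas:
  For a 2×2 Jordan block J_2(3): exp(t · J_2(3)) = e^(3t)·(I + t·N), where N is the 2×2 nilpotent shift.
  For a 1×1 block at λ = 3: exp(t · [3]) = [e^(3t)].

After assembling e^{tJ} and conjugating by P, we get:

e^{tA} =
  [-6*t*exp(3*t) + exp(3*t), 4*t*exp(3*t), 0]
  [-9*t*exp(3*t), 6*t*exp(3*t) + exp(3*t), 0]
  [-6*t*exp(3*t), 4*t*exp(3*t), exp(3*t)]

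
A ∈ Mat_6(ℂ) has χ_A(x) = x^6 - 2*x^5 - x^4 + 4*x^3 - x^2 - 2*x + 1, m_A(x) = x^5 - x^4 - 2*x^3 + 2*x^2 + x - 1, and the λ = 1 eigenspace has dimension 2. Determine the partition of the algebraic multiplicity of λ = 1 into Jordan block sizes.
Block sizes for λ = 1: [3, 1]

Step 1 — from the characteristic polynomial, algebraic multiplicity of λ = 1 is 4. From dim ker(A − (1)·I) = 2, there are exactly 2 Jordan blocks for λ = 1.
Step 2 — from the minimal polynomial, the factor (x − 1)^3 tells us the largest block for λ = 1 has size 3.
Step 3 — with total size 4, 2 blocks, and largest block 3, the block sizes (in nonincreasing order) are [3, 1].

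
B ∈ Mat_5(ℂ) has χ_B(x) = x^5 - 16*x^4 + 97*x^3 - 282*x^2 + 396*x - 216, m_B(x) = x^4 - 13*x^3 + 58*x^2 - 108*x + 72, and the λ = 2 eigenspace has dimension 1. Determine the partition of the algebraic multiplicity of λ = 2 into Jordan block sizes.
Block sizes for λ = 2: [2]

Step 1 — from the characteristic polynomial, algebraic multiplicity of λ = 2 is 2. From dim ker(B − (2)·I) = 1, there are exactly 1 Jordan blocks for λ = 2.
Step 2 — from the minimal polynomial, the factor (x − 2)^2 tells us the largest block for λ = 2 has size 2.
Step 3 — with total size 2, 1 blocks, and largest block 2, the block sizes (in nonincreasing order) are [2].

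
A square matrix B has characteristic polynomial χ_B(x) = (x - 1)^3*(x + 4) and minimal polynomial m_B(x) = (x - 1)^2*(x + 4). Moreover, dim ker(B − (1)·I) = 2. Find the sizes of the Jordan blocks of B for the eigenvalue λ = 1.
Block sizes for λ = 1: [2, 1]

Step 1 — from the characteristic polynomial, algebraic multiplicity of λ = 1 is 3. From dim ker(B − (1)·I) = 2, there are exactly 2 Jordan blocks for λ = 1.
Step 2 — from the minimal polynomial, the factor (x − 1)^2 tells us the largest block for λ = 1 has size 2.
Step 3 — with total size 3, 2 blocks, and largest block 2, the block sizes (in nonincreasing order) are [2, 1].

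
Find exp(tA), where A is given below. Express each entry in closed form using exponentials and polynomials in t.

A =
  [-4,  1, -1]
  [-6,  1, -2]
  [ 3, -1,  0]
e^{tA} =
  [-3*t*exp(-t) + exp(-t), t*exp(-t), -t*exp(-t)]
  [-6*t*exp(-t), 2*t*exp(-t) + exp(-t), -2*t*exp(-t)]
  [3*t*exp(-t), -t*exp(-t), t*exp(-t) + exp(-t)]

Strategy: write A = P · J · P⁻¹ where J is a Jordan canonical form, so e^{tA} = P · e^{tJ} · P⁻¹, and e^{tJ} can be computed block-by-block.

A has Jordan form
J =
  [-1,  1,  0]
  [ 0, -1,  0]
  [ 0,  0, -1]
(up to reordering of blocks).

Per-block formulas:
  For a 1×1 block at λ = -1: exp(t · [-1]) = [e^(-1t)].
  For a 2×2 Jordan block J_2(-1): exp(t · J_2(-1)) = e^(-1t)·(I + t·N), where N is the 2×2 nilpotent shift.

After assembling e^{tJ} and conjugating by P, we get:

e^{tA} =
  [-3*t*exp(-t) + exp(-t), t*exp(-t), -t*exp(-t)]
  [-6*t*exp(-t), 2*t*exp(-t) + exp(-t), -2*t*exp(-t)]
  [3*t*exp(-t), -t*exp(-t), t*exp(-t) + exp(-t)]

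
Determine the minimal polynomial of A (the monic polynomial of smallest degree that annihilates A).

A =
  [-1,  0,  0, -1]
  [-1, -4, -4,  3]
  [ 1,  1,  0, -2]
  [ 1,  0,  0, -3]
x^2 + 4*x + 4

The characteristic polynomial is χ_A(x) = (x + 2)^4, so the eigenvalues are known. The minimal polynomial is
  m_A(x) = Π_λ (x − λ)^{k_λ}
where k_λ is the size of the *largest* Jordan block for λ (equivalently, the smallest k with (A − λI)^k v = 0 for every generalised eigenvector v of λ).

  λ = -2: largest Jordan block has size 2, contributing (x + 2)^2

So m_A(x) = (x + 2)^2 = x^2 + 4*x + 4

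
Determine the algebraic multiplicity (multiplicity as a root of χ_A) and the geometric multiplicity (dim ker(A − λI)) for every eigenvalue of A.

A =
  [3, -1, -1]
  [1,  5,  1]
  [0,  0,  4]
λ = 4: alg = 3, geom = 2

Step 1 — factor the characteristic polynomial to read off the algebraic multiplicities:
  χ_A(x) = (x - 4)^3

Step 2 — compute geometric multiplicities via the rank-nullity identity g(λ) = n − rank(A − λI):
  rank(A − (4)·I) = 1, so dim ker(A − (4)·I) = n − 1 = 2

Summary:
  λ = 4: algebraic multiplicity = 3, geometric multiplicity = 2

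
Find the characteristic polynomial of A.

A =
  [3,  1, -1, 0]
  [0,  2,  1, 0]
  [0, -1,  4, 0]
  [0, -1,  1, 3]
x^4 - 12*x^3 + 54*x^2 - 108*x + 81

Expanding det(x·I − A) (e.g. by cofactor expansion or by noting that A is similar to its Jordan form J, which has the same characteristic polynomial as A) gives
  χ_A(x) = x^4 - 12*x^3 + 54*x^2 - 108*x + 81
which factors as (x - 3)^4. The eigenvalues (with algebraic multiplicities) are λ = 3 with multiplicity 4.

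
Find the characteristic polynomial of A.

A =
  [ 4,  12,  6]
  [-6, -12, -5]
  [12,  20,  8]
x^3 - 12*x - 16

Expanding det(x·I − A) (e.g. by cofactor expansion or by noting that A is similar to its Jordan form J, which has the same characteristic polynomial as A) gives
  χ_A(x) = x^3 - 12*x - 16
which factors as (x - 4)*(x + 2)^2. The eigenvalues (with algebraic multiplicities) are λ = -2 with multiplicity 2, λ = 4 with multiplicity 1.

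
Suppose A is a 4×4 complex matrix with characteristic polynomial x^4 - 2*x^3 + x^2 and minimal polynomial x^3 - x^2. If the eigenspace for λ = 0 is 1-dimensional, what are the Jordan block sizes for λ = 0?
Block sizes for λ = 0: [2]

Step 1 — from the characteristic polynomial, algebraic multiplicity of λ = 0 is 2. From dim ker(A − (0)·I) = 1, there are exactly 1 Jordan blocks for λ = 0.
Step 2 — from the minimal polynomial, the factor (x − 0)^2 tells us the largest block for λ = 0 has size 2.
Step 3 — with total size 2, 1 blocks, and largest block 2, the block sizes (in nonincreasing order) are [2].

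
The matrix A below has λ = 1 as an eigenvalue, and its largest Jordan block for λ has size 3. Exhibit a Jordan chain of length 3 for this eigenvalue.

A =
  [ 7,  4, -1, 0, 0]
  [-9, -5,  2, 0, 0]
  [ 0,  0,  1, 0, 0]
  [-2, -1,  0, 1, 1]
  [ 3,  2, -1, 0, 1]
A Jordan chain for λ = 1 of length 3:
v_1 = (2, -3, 0, -1, 1)ᵀ
v_2 = (-1, 2, 0, 0, -1)ᵀ
v_3 = (0, 0, 1, 0, 0)ᵀ

Let N = A − (1)·I. We want v_3 with N^3 v_3 = 0 but N^2 v_3 ≠ 0; then v_{j-1} := N · v_j for j = 3, …, 2.

Pick v_3 = (0, 0, 1, 0, 0)ᵀ.
Then v_2 = N · v_3 = (-1, 2, 0, 0, -1)ᵀ.
Then v_1 = N · v_2 = (2, -3, 0, -1, 1)ᵀ.

Sanity check: (A − (1)·I) v_1 = (0, 0, 0, 0, 0)ᵀ = 0. ✓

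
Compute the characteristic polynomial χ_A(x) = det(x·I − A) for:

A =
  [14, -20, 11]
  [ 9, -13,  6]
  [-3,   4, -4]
x^3 + 3*x^2 + 3*x + 1

Expanding det(x·I − A) (e.g. by cofactor expansion or by noting that A is similar to its Jordan form J, which has the same characteristic polynomial as A) gives
  χ_A(x) = x^3 + 3*x^2 + 3*x + 1
which factors as (x + 1)^3. The eigenvalues (with algebraic multiplicities) are λ = -1 with multiplicity 3.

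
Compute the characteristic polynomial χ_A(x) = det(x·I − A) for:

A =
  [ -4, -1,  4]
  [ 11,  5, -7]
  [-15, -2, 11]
x^3 - 12*x^2 + 48*x - 64

Expanding det(x·I − A) (e.g. by cofactor expansion or by noting that A is similar to its Jordan form J, which has the same characteristic polynomial as A) gives
  χ_A(x) = x^3 - 12*x^2 + 48*x - 64
which factors as (x - 4)^3. The eigenvalues (with algebraic multiplicities) are λ = 4 with multiplicity 3.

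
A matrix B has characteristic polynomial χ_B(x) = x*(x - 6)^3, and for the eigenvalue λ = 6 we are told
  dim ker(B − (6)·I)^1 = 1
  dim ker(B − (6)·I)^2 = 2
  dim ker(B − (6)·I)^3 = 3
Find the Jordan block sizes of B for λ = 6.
Block sizes for λ = 6: [3]

From the dimensions of kernels of powers, the number of Jordan blocks of size at least j is d_j − d_{j−1} where d_j = dim ker(N^j) (with d_0 = 0). Computing the differences gives [1, 1, 1].
The number of blocks of size exactly k is (#blocks of size ≥ k) − (#blocks of size ≥ k + 1), so the partition is: 1 block(s) of size 3.
In nonincreasing order the block sizes are [3].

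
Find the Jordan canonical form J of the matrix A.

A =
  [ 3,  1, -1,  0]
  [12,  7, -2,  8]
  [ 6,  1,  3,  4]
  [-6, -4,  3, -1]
J_3(3) ⊕ J_1(3)

The characteristic polynomial is
  det(x·I − A) = x^4 - 12*x^3 + 54*x^2 - 108*x + 81 = (x - 3)^4

Eigenvalues and multiplicities (the geometric multiplicity of λ is n − rank(A − λI), which equals the number of Jordan blocks for λ):
  λ = 3: algebraic multiplicity = 4, geometric multiplicity = 2

Determining the block sizes for each eigenvalue:
  λ = 3: with am = 4 and gm = 2, the partition is not yet determined (e.g. several partitions of 4 into 2 parts exist). Let N = A − (3)·I. Computing rank(N^1) = 2, rank(N^2) = 1, rank(N^3) = 0; the number of blocks of size ≥ j is rank(N^{j−1}) − rank(N^j), giving [2, 1, 1]. So we have 1 block(s) of size 3, 1 block(s) of size 1 → block sizes [3, 1]

Assembling the blocks gives a Jordan form
J =
  [3, 1, 0, 0]
  [0, 3, 1, 0]
  [0, 0, 3, 0]
  [0, 0, 0, 3]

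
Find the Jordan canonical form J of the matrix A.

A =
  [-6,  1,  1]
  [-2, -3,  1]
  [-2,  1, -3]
J_2(-4) ⊕ J_1(-4)

The characteristic polynomial is
  det(x·I − A) = x^3 + 12*x^2 + 48*x + 64 = (x + 4)^3

Eigenvalues and multiplicities (the geometric multiplicity of λ is n − rank(A − λI), which equals the number of Jordan blocks for λ):
  λ = -4: algebraic multiplicity = 3, geometric multiplicity = 2

Determining the block sizes for each eigenvalue:
  λ = -4: 2 blocks summing to 3 forces exactly one block of size 2 and the rest size 1 → block sizes [2, 1]

Assembling the blocks gives a Jordan form
J =
  [-4,  1,  0]
  [ 0, -4,  0]
  [ 0,  0, -4]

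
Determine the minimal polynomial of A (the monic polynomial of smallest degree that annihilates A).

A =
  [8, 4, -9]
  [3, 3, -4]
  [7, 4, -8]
x^3 - 3*x^2 + 3*x - 1

The characteristic polynomial is χ_A(x) = (x - 1)^3, so the eigenvalues are known. The minimal polynomial is
  m_A(x) = Π_λ (x − λ)^{k_λ}
where k_λ is the size of the *largest* Jordan block for λ (equivalently, the smallest k with (A − λI)^k v = 0 for every generalised eigenvector v of λ).

  λ = 1: largest Jordan block has size 3, contributing (x − 1)^3

So m_A(x) = (x - 1)^3 = x^3 - 3*x^2 + 3*x - 1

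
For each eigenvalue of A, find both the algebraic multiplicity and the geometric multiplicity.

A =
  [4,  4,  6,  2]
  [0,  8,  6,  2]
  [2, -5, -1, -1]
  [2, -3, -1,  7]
λ = 2: alg = 1, geom = 1; λ = 4: alg = 1, geom = 1; λ = 6: alg = 2, geom = 1

Step 1 — factor the characteristic polynomial to read off the algebraic multiplicities:
  χ_A(x) = (x - 6)^2*(x - 4)*(x - 2)

Step 2 — compute geometric multiplicities via the rank-nullity identity g(λ) = n − rank(A − λI):
  rank(A − (2)·I) = 3, so dim ker(A − (2)·I) = n − 3 = 1
  rank(A − (4)·I) = 3, so dim ker(A − (4)·I) = n − 3 = 1
  rank(A − (6)·I) = 3, so dim ker(A − (6)·I) = n − 3 = 1

Summary:
  λ = 2: algebraic multiplicity = 1, geometric multiplicity = 1
  λ = 4: algebraic multiplicity = 1, geometric multiplicity = 1
  λ = 6: algebraic multiplicity = 2, geometric multiplicity = 1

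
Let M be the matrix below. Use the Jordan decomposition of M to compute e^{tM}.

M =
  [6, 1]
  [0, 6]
e^{tM} =
  [exp(6*t), t*exp(6*t)]
  [0, exp(6*t)]

Strategy: write M = P · J · P⁻¹ where J is a Jordan canonical form, so e^{tM} = P · e^{tJ} · P⁻¹, and e^{tJ} can be computed block-by-block.

M has Jordan form
J =
  [6, 1]
  [0, 6]
(up to reordering of blocks).

Per-block formulas:
  For a 2×2 Jordan block J_2(6): exp(t · J_2(6)) = e^(6t)·(I + t·N), where N is the 2×2 nilpotent shift.

After assembling e^{tJ} and conjugating by P, we get:

e^{tM} =
  [exp(6*t), t*exp(6*t)]
  [0, exp(6*t)]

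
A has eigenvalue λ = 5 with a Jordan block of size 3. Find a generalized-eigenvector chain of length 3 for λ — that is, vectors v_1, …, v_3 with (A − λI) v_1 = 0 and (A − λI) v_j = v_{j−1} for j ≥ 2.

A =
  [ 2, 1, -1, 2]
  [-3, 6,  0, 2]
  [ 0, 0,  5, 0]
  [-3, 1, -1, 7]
A Jordan chain for λ = 5 of length 3:
v_1 = (1, 1, 0, 1)ᵀ
v_2 = (-1, 0, 0, -1)ᵀ
v_3 = (0, 0, 1, 0)ᵀ

Let N = A − (5)·I. We want v_3 with N^3 v_3 = 0 but N^2 v_3 ≠ 0; then v_{j-1} := N · v_j for j = 3, …, 2.

Pick v_3 = (0, 0, 1, 0)ᵀ.
Then v_2 = N · v_3 = (-1, 0, 0, -1)ᵀ.
Then v_1 = N · v_2 = (1, 1, 0, 1)ᵀ.

Sanity check: (A − (5)·I) v_1 = (0, 0, 0, 0)ᵀ = 0. ✓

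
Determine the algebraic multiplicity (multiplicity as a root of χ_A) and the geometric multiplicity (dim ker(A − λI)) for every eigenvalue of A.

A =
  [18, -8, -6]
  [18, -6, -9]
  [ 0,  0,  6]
λ = 6: alg = 3, geom = 2

Step 1 — factor the characteristic polynomial to read off the algebraic multiplicities:
  χ_A(x) = (x - 6)^3

Step 2 — compute geometric multiplicities via the rank-nullity identity g(λ) = n − rank(A − λI):
  rank(A − (6)·I) = 1, so dim ker(A − (6)·I) = n − 1 = 2

Summary:
  λ = 6: algebraic multiplicity = 3, geometric multiplicity = 2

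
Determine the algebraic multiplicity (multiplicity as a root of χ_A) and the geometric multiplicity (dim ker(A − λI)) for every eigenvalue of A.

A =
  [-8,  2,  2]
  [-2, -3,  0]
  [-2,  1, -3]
λ = -5: alg = 2, geom = 1; λ = -4: alg = 1, geom = 1

Step 1 — factor the characteristic polynomial to read off the algebraic multiplicities:
  χ_A(x) = (x + 4)*(x + 5)^2

Step 2 — compute geometric multiplicities via the rank-nullity identity g(λ) = n − rank(A − λI):
  rank(A − (-5)·I) = 2, so dim ker(A − (-5)·I) = n − 2 = 1
  rank(A − (-4)·I) = 2, so dim ker(A − (-4)·I) = n − 2 = 1

Summary:
  λ = -5: algebraic multiplicity = 2, geometric multiplicity = 1
  λ = -4: algebraic multiplicity = 1, geometric multiplicity = 1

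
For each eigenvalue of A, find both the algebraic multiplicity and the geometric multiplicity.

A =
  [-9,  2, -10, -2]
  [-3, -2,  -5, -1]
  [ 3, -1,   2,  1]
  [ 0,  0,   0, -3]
λ = -3: alg = 4, geom = 3

Step 1 — factor the characteristic polynomial to read off the algebraic multiplicities:
  χ_A(x) = (x + 3)^4

Step 2 — compute geometric multiplicities via the rank-nullity identity g(λ) = n − rank(A − λI):
  rank(A − (-3)·I) = 1, so dim ker(A − (-3)·I) = n − 1 = 3

Summary:
  λ = -3: algebraic multiplicity = 4, geometric multiplicity = 3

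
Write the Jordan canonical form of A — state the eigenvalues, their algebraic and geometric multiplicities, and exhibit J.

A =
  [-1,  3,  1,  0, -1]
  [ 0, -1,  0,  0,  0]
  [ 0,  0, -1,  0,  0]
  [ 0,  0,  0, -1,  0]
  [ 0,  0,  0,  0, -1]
J_2(-1) ⊕ J_1(-1) ⊕ J_1(-1) ⊕ J_1(-1)

The characteristic polynomial is
  det(x·I − A) = x^5 + 5*x^4 + 10*x^3 + 10*x^2 + 5*x + 1 = (x + 1)^5

Eigenvalues and multiplicities (the geometric multiplicity of λ is n − rank(A − λI), which equals the number of Jordan blocks for λ):
  λ = -1: algebraic multiplicity = 5, geometric multiplicity = 4

Determining the block sizes for each eigenvalue:
  λ = -1: 4 blocks summing to 5 forces exactly one block of size 2 and the rest size 1 → block sizes [2, 1, 1, 1]

Assembling the blocks gives a Jordan form
J =
  [-1,  1,  0,  0,  0]
  [ 0, -1,  0,  0,  0]
  [ 0,  0, -1,  0,  0]
  [ 0,  0,  0, -1,  0]
  [ 0,  0,  0,  0, -1]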